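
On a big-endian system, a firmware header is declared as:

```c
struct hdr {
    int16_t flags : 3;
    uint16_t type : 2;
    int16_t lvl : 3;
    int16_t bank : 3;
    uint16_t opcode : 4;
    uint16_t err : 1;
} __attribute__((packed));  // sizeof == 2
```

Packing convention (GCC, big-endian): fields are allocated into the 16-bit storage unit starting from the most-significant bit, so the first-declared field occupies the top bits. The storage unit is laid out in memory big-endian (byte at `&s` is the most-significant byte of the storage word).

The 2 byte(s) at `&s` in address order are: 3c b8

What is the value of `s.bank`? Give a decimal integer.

-3

[0]=0x3c [1]=0xb8 (big-endian) → word 0x3cb8
flags:3 @ bit 13 → (0x3cb8>>13)&0x7 = 0x1
type:2 @ bit 11 → (0x3cb8>>11)&0x3 = 0x3
lvl:3 @ bit 8 → (0x3cb8>>8)&0x7 = 0x4
bank:3 @ bit 5 → (0x3cb8>>5)&0x7 = 0x5  ←
opcode:4 @ bit 1 → (0x3cb8>>1)&0xf = 0xc
err:1 @ bit 0 → (0x3cb8>>0)&0x1 = 0x0
bank signed 3b, MSB=1: 5 - 8 = -3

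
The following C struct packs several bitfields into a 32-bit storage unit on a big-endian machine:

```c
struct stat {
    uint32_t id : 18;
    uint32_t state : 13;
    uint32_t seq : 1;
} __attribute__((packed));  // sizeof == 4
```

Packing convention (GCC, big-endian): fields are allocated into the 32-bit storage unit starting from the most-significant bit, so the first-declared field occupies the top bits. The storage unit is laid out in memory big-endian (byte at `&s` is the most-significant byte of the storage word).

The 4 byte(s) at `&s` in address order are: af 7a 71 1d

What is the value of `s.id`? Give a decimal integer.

[0]=0xaf [1]=0x7a [2]=0x71 [3]=0x1d (big-endian) → word 0xaf7a711d
id:18 @ bit 14 → (0xaf7a711d>>14)&0x3ffff = 0x2bde9  ←
state:13 @ bit 1 → (0xaf7a711d>>1)&0x1fff = 0x188e
seq:1 @ bit 0 → (0xaf7a711d>>0)&0x1 = 0x1

179689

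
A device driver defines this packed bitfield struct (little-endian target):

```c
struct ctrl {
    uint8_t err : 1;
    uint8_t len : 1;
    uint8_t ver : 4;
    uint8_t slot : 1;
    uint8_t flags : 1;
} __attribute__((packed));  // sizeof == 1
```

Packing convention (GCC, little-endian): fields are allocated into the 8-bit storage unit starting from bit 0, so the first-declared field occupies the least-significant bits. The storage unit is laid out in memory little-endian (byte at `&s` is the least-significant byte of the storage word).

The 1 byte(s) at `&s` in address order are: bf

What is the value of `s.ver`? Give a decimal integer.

15

[0]=0xbf (little-endian) → word 0xbf
err [0+:1] = (word>>0) & 0x1 = 1
len [1+:1] = (word>>1) & 0x1 = 1
ver [2+:4] = (word>>2) & 0xf = 15  ←
slot [6+:1] = (word>>6) & 0x1 = 0
flags [7+:1] = (word>>7) & 0x1 = 1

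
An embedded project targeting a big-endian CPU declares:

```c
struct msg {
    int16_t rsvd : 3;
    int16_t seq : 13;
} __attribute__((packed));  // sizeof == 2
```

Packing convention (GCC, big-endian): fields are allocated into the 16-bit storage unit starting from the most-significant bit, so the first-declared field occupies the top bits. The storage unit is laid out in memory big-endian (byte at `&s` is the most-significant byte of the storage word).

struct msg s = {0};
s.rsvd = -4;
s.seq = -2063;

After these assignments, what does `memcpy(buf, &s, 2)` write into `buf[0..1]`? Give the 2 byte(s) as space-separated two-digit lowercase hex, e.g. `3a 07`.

rsvd (3b) val=-4 bits=0x4 at bit 13: 0x8000
seq (13b) val=-2063 bits=0x17f1 at bit 0: 0x97f1
word = 0x97f1 → big-endian bytes:
  [0]=0x97  [1]=0xf1

97 f1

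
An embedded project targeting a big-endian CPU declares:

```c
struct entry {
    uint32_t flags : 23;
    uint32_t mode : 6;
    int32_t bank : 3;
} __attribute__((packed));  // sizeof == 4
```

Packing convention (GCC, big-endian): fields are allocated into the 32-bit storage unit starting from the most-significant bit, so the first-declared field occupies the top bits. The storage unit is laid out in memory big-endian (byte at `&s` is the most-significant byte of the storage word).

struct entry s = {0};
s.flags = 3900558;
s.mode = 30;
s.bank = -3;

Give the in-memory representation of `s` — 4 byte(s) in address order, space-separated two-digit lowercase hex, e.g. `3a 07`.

flags:23 = 3900558 → 0x3b848e << 9 → word 0x77091c00
mode:6 = 30 → 0x1e << 3 → word 0x77091cf0
bank:3 = -3 → 0x5 << 0 → word 0x77091cf5
word = 0x77091cf5 → big-endian bytes:
  [0]=0x77  [1]=0x09  [2]=0x1c  [3]=0xf5

77 09 1c f5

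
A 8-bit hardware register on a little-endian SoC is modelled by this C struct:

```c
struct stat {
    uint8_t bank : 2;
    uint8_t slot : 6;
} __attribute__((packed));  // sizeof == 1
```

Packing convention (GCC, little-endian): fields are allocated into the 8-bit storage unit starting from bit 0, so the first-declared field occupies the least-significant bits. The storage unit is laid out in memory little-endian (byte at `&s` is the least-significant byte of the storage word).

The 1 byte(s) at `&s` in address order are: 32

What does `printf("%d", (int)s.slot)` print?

12

[0]=0x32 (little-endian) → word 0x32
bank [0+:2] = (word>>0) & 0x3 = 2
slot [2+:6] = (word>>2) & 0x3f = 12  ←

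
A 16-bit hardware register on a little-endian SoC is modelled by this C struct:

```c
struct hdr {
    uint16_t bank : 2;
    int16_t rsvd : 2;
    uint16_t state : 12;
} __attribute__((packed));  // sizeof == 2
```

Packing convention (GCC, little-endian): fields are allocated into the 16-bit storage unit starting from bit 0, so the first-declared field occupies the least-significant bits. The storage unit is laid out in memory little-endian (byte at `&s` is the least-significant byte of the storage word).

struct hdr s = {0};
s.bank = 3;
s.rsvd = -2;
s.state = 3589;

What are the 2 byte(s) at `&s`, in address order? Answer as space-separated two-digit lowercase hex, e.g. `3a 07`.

5b e0

[0+:2] bank=3 & 0x3 = 0x3; word=0x0003
[2+:2] rsvd=-2 & 0x3 = 0x2; word=0x000b
[4+:12] state=3589 & 0xfff = 0xe05; word=0xe05b
word = 0xe05b → little-endian bytes:
  [0]=0x5b  [1]=0xe0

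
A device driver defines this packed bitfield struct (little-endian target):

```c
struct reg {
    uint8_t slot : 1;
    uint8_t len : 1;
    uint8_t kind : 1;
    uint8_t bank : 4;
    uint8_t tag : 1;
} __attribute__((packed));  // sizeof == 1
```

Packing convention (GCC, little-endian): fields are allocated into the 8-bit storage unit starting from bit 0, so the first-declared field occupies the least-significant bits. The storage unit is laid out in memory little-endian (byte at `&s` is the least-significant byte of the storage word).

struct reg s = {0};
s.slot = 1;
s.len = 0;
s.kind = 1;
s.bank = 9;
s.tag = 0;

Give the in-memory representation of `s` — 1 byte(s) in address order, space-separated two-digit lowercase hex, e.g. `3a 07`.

slot (1b) val=1 bits=0x1 at bit 0: 0x01
len (1b) val=0 bits=0x0 at bit 1: 0x01
kind (1b) val=1 bits=0x1 at bit 2: 0x05
bank (4b) val=9 bits=0x9 at bit 3: 0x4d
tag (1b) val=0 bits=0x0 at bit 7: 0x4d
word = 0x4d → little-endian bytes:
  [0]=0x4d

4d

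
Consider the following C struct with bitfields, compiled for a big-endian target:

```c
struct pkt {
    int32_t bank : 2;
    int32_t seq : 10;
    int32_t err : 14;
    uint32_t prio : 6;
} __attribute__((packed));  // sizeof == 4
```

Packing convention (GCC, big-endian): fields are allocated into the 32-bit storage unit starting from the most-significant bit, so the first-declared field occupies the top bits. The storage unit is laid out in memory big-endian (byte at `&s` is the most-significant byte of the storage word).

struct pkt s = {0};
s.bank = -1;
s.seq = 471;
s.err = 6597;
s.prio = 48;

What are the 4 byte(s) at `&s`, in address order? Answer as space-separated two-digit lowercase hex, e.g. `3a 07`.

bank:2 = -1 → 0x3 << 30 → word 0xc0000000
seq:10 = 471 → 0x1d7 << 20 → word 0xdd700000
err:14 = 6597 → 0x19c5 << 6 → word 0xdd767140
prio:6 = 48 → 0x30 << 0 → word 0xdd767170
word = 0xdd767170 → big-endian bytes:
  [0]=0xdd  [1]=0x76  [2]=0x71  [3]=0x70

dd 76 71 70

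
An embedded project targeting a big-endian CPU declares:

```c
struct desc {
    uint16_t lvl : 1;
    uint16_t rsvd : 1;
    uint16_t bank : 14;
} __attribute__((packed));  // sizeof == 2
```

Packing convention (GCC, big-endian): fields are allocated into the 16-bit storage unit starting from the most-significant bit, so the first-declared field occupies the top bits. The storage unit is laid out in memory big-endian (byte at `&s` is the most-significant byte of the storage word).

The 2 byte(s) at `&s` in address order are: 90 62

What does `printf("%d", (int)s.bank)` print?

[0]=0x90 [1]=0x62 (big-endian) → word 0x9062
lvl:1 @ bit 15 → (0x9062>>15)&0x1 = 0x1
rsvd:1 @ bit 14 → (0x9062>>14)&0x1 = 0x0
bank:14 @ bit 0 → (0x9062>>0)&0x3fff = 0x1062  ←

4194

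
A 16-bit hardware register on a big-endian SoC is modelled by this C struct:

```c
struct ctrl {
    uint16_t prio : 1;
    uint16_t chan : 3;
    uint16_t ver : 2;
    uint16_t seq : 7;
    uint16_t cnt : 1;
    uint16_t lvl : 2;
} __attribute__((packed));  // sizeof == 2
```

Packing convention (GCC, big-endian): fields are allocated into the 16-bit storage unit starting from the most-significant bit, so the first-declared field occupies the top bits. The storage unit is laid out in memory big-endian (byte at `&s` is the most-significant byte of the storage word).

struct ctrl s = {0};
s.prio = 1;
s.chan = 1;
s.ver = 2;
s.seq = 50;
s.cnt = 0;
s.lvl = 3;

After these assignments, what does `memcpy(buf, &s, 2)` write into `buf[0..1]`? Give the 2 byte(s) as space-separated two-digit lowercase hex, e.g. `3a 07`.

[15+:1] prio=1 & 0x1 = 0x1; word=0x8000
[12+:3] chan=1 & 0x7 = 0x1; word=0x9000
[10+:2] ver=2 & 0x3 = 0x2; word=0x9800
[3+:7] seq=50 & 0x7f = 0x32; word=0x9990
[2+:1] cnt=0 & 0x1 = 0x0; word=0x9990
[0+:2] lvl=3 & 0x3 = 0x3; word=0x9993
word = 0x9993 → big-endian bytes:
  [0]=0x99  [1]=0x93

99 93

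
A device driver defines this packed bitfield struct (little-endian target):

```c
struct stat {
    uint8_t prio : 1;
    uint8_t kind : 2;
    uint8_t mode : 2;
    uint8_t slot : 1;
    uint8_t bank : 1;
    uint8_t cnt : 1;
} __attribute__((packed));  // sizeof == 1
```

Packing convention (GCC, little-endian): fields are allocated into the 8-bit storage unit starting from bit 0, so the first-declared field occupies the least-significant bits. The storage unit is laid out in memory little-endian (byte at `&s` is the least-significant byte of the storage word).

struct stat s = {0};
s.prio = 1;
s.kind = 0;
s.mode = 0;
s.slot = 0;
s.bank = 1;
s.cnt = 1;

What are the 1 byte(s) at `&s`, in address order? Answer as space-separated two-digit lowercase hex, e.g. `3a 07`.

c1

[0+:1] prio=1 & 0x1 = 0x1; word=0x01
[1+:2] kind=0 & 0x3 = 0x0; word=0x01
[3+:2] mode=0 & 0x3 = 0x0; word=0x01
[5+:1] slot=0 & 0x1 = 0x0; word=0x01
[6+:1] bank=1 & 0x1 = 0x1; word=0x41
[7+:1] cnt=1 & 0x1 = 0x1; word=0xc1
word = 0xc1 → little-endian bytes:
  [0]=0xc1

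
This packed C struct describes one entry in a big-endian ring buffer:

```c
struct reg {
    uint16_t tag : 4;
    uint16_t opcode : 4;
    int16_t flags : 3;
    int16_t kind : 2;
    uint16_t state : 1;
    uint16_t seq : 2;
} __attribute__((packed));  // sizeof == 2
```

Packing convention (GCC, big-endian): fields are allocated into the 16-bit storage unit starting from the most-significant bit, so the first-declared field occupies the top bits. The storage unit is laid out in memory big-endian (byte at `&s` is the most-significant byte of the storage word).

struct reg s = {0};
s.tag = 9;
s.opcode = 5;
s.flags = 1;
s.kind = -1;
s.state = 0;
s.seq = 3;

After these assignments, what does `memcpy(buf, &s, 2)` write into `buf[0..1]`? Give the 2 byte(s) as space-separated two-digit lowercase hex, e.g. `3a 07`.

95 3b

[12+:4] tag=9 & 0xf = 0x9; word=0x9000
[8+:4] opcode=5 & 0xf = 0x5; word=0x9500
[5+:3] flags=1 & 0x7 = 0x1; word=0x9520
[3+:2] kind=-1 & 0x3 = 0x3; word=0x9538
[2+:1] state=0 & 0x1 = 0x0; word=0x9538
[0+:2] seq=3 & 0x3 = 0x3; word=0x953b
word = 0x953b → big-endian bytes:
  [0]=0x95  [1]=0x3b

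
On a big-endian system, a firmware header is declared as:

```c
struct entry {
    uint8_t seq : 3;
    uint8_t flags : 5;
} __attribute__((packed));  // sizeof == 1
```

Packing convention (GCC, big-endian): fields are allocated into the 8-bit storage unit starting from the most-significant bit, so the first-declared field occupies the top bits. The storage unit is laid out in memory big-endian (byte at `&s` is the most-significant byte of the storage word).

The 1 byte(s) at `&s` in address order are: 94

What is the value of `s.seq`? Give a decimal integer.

4

[0]=0x94 (big-endian) → word 0x94
seq [5+:3] = (word>>5) & 0x7 = 4  ←
flags [0+:5] = (word>>0) & 0x1f = 20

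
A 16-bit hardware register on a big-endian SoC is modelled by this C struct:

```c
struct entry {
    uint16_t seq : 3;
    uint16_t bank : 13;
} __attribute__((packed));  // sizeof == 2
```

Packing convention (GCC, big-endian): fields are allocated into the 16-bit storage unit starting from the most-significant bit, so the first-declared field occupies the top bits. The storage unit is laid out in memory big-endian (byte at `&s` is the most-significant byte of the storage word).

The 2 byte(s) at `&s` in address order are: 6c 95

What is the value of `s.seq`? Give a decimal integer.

3

[0]=0x6c [1]=0x95 (big-endian) → word 0x6c95
seq [13+:3] = (word>>13) & 0x7 = 3  ←
bank [0+:13] = (word>>0) & 0x1fff = 3221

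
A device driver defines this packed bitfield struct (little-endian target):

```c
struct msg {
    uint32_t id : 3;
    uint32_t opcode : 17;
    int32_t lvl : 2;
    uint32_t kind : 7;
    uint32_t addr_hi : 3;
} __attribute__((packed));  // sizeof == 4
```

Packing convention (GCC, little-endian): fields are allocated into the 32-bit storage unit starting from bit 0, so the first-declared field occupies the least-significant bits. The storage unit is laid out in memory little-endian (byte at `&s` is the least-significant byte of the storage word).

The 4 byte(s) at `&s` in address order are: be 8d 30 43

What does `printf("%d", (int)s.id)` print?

6

[0]=0xbe [1]=0x8d [2]=0x30 [3]=0x43 (little-endian) → word 0x43308dbe
id:3 @ bit 0 → (0x43308dbe>>0)&0x7 = 0x6  ←
opcode:17 @ bit 3 → (0x43308dbe>>3)&0x1ffff = 0x11b7
lvl:2 @ bit 20 → (0x43308dbe>>20)&0x3 = 0x3
kind:7 @ bit 22 → (0x43308dbe>>22)&0x7f = 0xc
addr_hi:3 @ bit 29 → (0x43308dbe>>29)&0x7 = 0x2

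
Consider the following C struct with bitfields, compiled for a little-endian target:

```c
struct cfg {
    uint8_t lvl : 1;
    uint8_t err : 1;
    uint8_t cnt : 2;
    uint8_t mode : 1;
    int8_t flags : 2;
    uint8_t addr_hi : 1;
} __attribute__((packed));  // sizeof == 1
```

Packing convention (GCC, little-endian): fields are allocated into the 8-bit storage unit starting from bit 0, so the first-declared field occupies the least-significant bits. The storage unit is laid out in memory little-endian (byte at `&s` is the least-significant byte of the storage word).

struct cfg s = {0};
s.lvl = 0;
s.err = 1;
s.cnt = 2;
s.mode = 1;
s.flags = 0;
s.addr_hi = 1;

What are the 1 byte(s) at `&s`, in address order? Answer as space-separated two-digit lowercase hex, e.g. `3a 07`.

9a

[0+:1] lvl=0 & 0x1 = 0x0; word=0x00
[1+:1] err=1 & 0x1 = 0x1; word=0x02
[2+:2] cnt=2 & 0x3 = 0x2; word=0x0a
[4+:1] mode=1 & 0x1 = 0x1; word=0x1a
[5+:2] flags=0 & 0x3 = 0x0; word=0x1a
[7+:1] addr_hi=1 & 0x1 = 0x1; word=0x9a
word = 0x9a → little-endian bytes:
  [0]=0x9a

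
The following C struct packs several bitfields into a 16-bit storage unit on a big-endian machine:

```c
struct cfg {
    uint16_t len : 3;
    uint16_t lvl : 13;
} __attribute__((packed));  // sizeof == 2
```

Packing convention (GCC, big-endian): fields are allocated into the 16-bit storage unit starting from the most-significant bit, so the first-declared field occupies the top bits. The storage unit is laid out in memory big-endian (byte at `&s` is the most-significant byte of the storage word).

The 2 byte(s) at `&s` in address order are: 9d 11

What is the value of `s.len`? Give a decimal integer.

[0]=0x9d [1]=0x11 (big-endian) → word 0x9d11
len [13+:3] = (word>>13) & 0x7 = 4  ←
lvl [0+:13] = (word>>0) & 0x1fff = 7441

4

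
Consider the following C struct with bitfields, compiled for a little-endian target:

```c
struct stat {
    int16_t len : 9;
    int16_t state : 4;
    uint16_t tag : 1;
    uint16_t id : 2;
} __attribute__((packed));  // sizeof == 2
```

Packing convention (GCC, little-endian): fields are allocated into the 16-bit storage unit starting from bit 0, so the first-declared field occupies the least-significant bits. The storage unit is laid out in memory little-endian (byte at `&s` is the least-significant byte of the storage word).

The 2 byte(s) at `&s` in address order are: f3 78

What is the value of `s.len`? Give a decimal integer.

243

[0]=0xf3 [1]=0x78 (little-endian) → word 0x78f3
len [0+:9] = (word>>0) & 0x1ff = 243  ←
state [9+:4] = (word>>9) & 0xf = 12
tag [13+:1] = (word>>13) & 0x1 = 1
id [14+:2] = (word>>14) & 0x3 = 1
len signed 9b, MSB=0: value = 243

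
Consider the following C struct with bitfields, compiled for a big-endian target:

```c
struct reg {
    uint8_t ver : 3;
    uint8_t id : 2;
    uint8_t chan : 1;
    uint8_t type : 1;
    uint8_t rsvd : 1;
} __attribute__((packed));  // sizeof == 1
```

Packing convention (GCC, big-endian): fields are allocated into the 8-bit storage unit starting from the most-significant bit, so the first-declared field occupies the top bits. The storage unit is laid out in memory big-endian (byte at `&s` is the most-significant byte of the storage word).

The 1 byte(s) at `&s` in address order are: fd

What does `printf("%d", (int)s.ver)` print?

7

[0]=0xfd (big-endian) → word 0xfd
ver:3 @ bit 5 → (0xfd>>5)&0x7 = 0x7  ←
id:2 @ bit 3 → (0xfd>>3)&0x3 = 0x3
chan:1 @ bit 2 → (0xfd>>2)&0x1 = 0x1
type:1 @ bit 1 → (0xfd>>1)&0x1 = 0x0
rsvd:1 @ bit 0 → (0xfd>>0)&0x1 = 0x1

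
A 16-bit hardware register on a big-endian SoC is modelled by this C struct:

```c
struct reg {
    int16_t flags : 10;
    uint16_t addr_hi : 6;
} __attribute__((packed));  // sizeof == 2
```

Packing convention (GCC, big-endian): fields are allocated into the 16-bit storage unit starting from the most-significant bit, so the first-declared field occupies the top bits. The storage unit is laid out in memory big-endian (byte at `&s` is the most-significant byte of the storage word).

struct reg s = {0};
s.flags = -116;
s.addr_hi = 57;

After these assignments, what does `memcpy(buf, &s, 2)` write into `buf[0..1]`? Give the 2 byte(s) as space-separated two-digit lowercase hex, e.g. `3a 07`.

e3 39

flags (10b) val=-116 bits=0x38c at bit 6: 0xe300
addr_hi (6b) val=57 bits=0x39 at bit 0: 0xe339
word = 0xe339 → big-endian bytes:
  [0]=0xe3  [1]=0x39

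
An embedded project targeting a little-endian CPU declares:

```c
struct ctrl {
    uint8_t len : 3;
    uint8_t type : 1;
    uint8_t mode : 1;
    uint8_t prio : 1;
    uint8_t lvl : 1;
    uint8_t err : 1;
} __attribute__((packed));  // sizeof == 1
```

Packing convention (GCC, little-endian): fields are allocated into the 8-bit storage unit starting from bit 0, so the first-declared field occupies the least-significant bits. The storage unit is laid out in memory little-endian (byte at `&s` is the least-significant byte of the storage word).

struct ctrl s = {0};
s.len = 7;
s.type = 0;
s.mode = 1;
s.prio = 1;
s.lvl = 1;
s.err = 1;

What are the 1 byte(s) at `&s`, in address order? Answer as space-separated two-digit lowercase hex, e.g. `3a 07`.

f7

len:3 = 7 → 0x7 << 0 → word 0x07
type:1 = 0 → 0x0 << 3 → word 0x07
mode:1 = 1 → 0x1 << 4 → word 0x17
prio:1 = 1 → 0x1 << 5 → word 0x37
lvl:1 = 1 → 0x1 << 6 → word 0x77
err:1 = 1 → 0x1 << 7 → word 0xf7
word = 0xf7 → little-endian bytes:
  [0]=0xf7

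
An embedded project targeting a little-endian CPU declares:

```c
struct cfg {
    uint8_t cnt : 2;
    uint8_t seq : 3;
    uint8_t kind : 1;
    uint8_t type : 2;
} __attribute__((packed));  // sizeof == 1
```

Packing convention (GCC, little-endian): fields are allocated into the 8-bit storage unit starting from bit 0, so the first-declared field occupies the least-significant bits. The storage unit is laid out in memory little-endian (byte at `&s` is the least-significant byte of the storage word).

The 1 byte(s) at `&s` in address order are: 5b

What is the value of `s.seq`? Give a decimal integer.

[0]=0x5b (little-endian) → word 0x5b
cnt:2 @ bit 0 → (0x5b>>0)&0x3 = 0x3
seq:3 @ bit 2 → (0x5b>>2)&0x7 = 0x6  ←
kind:1 @ bit 5 → (0x5b>>5)&0x1 = 0x0
type:2 @ bit 6 → (0x5b>>6)&0x3 = 0x1

6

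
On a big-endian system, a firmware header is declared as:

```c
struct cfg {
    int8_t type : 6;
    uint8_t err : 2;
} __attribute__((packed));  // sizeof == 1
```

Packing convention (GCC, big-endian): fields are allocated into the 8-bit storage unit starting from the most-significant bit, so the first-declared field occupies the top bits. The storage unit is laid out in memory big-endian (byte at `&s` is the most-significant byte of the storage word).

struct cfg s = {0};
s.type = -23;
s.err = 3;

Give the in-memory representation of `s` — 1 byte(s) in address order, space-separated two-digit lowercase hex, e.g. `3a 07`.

a7

type (6b) val=-23 bits=0x29 at bit 2: 0xa4
err (2b) val=3 bits=0x3 at bit 0: 0xa7
word = 0xa7 → big-endian bytes:
  [0]=0xa7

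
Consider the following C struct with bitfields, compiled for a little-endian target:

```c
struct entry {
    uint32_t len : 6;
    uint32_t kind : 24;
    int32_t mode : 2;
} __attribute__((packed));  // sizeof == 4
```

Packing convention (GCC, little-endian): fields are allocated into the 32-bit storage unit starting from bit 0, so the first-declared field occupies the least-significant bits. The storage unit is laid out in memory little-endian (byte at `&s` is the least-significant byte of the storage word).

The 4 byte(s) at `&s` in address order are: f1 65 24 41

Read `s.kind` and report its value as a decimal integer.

[0]=0xf1 [1]=0x65 [2]=0x24 [3]=0x41 (little-endian) → word 0x412465f1
len [0+:6] = (word>>0) & 0x3f = 49
kind [6+:24] = (word>>6) & 0xffffff = 299415  ←
mode [30+:2] = (word>>30) & 0x3 = 1

299415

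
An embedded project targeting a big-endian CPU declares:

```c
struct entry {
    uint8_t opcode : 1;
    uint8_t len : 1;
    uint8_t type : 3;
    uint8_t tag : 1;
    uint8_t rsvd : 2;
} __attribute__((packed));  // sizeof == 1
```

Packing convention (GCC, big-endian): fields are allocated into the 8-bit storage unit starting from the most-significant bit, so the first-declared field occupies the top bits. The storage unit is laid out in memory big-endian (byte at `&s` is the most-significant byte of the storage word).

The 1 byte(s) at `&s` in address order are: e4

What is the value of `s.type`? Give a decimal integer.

[0]=0xe4 (big-endian) → word 0xe4
opcode:1 @ bit 7 → (0xe4>>7)&0x1 = 0x1
len:1 @ bit 6 → (0xe4>>6)&0x1 = 0x1
type:3 @ bit 3 → (0xe4>>3)&0x7 = 0x4  ←
tag:1 @ bit 2 → (0xe4>>2)&0x1 = 0x1
rsvd:2 @ bit 0 → (0xe4>>0)&0x3 = 0x0

4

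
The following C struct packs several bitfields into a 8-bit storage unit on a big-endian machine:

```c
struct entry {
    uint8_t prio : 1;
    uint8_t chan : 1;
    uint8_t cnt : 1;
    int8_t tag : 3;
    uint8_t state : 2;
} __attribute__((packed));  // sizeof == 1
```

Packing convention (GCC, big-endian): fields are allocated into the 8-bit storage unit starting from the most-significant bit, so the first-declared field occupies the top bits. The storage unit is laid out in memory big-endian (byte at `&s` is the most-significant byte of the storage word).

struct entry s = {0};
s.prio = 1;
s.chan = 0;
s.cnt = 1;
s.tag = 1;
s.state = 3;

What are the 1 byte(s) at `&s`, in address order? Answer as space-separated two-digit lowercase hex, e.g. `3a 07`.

a7

prio (1b) val=1 bits=0x1 at bit 7: 0x80
chan (1b) val=0 bits=0x0 at bit 6: 0x80
cnt (1b) val=1 bits=0x1 at bit 5: 0xa0
tag (3b) val=1 bits=0x1 at bit 2: 0xa4
state (2b) val=3 bits=0x3 at bit 0: 0xa7
word = 0xa7 → big-endian bytes:
  [0]=0xa7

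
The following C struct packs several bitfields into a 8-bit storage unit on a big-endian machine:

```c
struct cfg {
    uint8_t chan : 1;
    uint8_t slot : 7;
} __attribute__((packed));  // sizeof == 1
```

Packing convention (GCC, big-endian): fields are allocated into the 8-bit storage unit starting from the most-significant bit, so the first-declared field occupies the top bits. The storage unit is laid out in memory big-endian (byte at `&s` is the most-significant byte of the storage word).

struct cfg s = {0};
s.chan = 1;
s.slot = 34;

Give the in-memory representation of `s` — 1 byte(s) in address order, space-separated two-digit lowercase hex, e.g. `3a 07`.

[7+:1] chan=1 & 0x1 = 0x1; word=0x80
[0+:7] slot=34 & 0x7f = 0x22; word=0xa2
word = 0xa2 → big-endian bytes:
  [0]=0xa2

a2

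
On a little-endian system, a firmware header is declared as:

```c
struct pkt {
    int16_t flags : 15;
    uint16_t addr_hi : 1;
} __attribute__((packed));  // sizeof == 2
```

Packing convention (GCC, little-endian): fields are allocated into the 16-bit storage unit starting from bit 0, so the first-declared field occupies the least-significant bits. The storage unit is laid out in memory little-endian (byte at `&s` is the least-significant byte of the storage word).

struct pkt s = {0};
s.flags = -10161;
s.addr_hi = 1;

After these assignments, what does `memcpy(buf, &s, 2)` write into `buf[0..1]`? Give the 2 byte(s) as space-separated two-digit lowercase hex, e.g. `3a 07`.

4f d8

[0+:15] flags=-10161 & 0x7fff = 0x584f; word=0x584f
[15+:1] addr_hi=1 & 0x1 = 0x1; word=0xd84f
word = 0xd84f → little-endian bytes:
  [0]=0x4f  [1]=0xd8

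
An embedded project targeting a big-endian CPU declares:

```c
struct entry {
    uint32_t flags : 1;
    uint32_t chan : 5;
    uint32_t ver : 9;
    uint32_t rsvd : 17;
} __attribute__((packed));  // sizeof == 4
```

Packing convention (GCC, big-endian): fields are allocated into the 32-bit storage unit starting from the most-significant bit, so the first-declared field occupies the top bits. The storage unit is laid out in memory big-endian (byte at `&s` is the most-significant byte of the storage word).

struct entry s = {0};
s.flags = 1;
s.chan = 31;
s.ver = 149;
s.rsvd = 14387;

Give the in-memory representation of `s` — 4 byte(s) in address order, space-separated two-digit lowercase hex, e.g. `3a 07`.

flags (1b) val=1 bits=0x1 at bit 31: 0x80000000
chan (5b) val=31 bits=0x1f at bit 26: 0xfc000000
ver (9b) val=149 bits=0x95 at bit 17: 0xfd2a0000
rsvd (17b) val=14387 bits=0x3833 at bit 0: 0xfd2a3833
word = 0xfd2a3833 → big-endian bytes:
  [0]=0xfd  [1]=0x2a  [2]=0x38  [3]=0x33

fd 2a 38 33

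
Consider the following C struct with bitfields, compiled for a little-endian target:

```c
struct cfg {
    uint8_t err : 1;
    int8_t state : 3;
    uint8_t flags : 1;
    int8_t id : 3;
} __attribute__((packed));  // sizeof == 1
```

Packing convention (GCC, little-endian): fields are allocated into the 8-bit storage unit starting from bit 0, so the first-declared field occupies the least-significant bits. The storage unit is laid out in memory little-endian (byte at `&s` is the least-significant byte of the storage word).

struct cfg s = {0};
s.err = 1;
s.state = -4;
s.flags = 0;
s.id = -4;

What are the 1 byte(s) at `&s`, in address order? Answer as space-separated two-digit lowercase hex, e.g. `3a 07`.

[0+:1] err=1 & 0x1 = 0x1; word=0x01
[1+:3] state=-4 & 0x7 = 0x4; word=0x09
[4+:1] flags=0 & 0x1 = 0x0; word=0x09
[5+:3] id=-4 & 0x7 = 0x4; word=0x89
word = 0x89 → little-endian bytes:
  [0]=0x89

89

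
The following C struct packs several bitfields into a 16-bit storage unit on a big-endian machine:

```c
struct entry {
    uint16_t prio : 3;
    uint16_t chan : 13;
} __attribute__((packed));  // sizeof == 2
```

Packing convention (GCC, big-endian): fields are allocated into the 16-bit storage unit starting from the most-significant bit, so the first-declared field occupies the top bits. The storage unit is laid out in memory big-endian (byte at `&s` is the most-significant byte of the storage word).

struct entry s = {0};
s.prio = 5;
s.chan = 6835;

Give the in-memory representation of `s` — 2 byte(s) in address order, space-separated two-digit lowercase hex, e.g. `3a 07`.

ba b3

[13+:3] prio=5 & 0x7 = 0x5; word=0xa000
[0+:13] chan=6835 & 0x1fff = 0x1ab3; word=0xbab3
word = 0xbab3 → big-endian bytes:
  [0]=0xba  [1]=0xb3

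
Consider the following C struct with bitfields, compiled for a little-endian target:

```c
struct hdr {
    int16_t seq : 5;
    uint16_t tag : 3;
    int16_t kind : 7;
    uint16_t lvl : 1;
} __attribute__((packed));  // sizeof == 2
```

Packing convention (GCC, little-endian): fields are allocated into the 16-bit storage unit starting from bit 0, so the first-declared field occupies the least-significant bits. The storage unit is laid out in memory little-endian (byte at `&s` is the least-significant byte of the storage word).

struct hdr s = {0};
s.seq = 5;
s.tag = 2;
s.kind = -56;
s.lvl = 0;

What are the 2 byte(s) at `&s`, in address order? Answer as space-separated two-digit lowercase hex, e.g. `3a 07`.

seq (5b) val=5 bits=0x5 at bit 0: 0x0005
tag (3b) val=2 bits=0x2 at bit 5: 0x0045
kind (7b) val=-56 bits=0x48 at bit 8: 0x4845
lvl (1b) val=0 bits=0x0 at bit 15: 0x4845
word = 0x4845 → little-endian bytes:
  [0]=0x45  [1]=0x48

45 48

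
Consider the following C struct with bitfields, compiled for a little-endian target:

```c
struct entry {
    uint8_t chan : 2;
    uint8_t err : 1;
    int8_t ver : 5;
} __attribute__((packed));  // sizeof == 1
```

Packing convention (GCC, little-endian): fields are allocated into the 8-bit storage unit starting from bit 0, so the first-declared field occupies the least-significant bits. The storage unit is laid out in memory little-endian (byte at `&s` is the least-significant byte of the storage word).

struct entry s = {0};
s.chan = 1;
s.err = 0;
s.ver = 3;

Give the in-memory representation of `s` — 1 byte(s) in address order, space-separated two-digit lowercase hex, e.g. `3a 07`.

[0+:2] chan=1 & 0x3 = 0x1; word=0x01
[2+:1] err=0 & 0x1 = 0x0; word=0x01
[3+:5] ver=3 & 0x1f = 0x3; word=0x19
word = 0x19 → little-endian bytes:
  [0]=0x19

19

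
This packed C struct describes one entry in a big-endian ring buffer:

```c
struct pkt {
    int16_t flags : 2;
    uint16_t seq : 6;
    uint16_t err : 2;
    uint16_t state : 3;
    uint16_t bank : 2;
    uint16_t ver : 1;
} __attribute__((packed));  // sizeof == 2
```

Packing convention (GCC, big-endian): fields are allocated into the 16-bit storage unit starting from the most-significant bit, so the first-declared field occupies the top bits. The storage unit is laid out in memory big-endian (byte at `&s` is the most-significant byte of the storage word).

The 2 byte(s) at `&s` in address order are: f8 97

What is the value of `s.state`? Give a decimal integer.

[0]=0xf8 [1]=0x97 (big-endian) → word 0xf897
flags:2 @ bit 14 → (0xf897>>14)&0x3 = 0x3
seq:6 @ bit 8 → (0xf897>>8)&0x3f = 0x38
err:2 @ bit 6 → (0xf897>>6)&0x3 = 0x2
state:3 @ bit 3 → (0xf897>>3)&0x7 = 0x2  ←
bank:2 @ bit 1 → (0xf897>>1)&0x3 = 0x3
ver:1 @ bit 0 → (0xf897>>0)&0x1 = 0x1

2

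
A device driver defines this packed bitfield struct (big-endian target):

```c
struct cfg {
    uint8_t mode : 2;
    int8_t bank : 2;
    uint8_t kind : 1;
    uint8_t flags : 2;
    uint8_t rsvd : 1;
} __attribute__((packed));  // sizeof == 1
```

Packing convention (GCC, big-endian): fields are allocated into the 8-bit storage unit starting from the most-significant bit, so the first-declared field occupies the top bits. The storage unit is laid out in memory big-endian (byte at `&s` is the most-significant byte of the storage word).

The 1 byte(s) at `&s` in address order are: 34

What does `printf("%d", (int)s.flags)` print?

[0]=0x34 (big-endian) → word 0x34
mode [6+:2] = (word>>6) & 0x3 = 0
bank [4+:2] = (word>>4) & 0x3 = 3
kind [3+:1] = (word>>3) & 0x1 = 0
flags [1+:2] = (word>>1) & 0x3 = 2  ←
rsvd [0+:1] = (word>>0) & 0x1 = 0

2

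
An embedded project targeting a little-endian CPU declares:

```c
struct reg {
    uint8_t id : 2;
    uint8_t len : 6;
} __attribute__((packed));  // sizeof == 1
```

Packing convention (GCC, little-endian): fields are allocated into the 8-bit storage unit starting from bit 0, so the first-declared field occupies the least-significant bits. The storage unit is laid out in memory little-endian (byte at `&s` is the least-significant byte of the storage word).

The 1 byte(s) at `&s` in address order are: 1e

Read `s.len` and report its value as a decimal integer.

7

[0]=0x1e (little-endian) → word 0x1e
id:2 @ bit 0 → (0x1e>>0)&0x3 = 0x2
len:6 @ bit 2 → (0x1e>>2)&0x3f = 0x7  ←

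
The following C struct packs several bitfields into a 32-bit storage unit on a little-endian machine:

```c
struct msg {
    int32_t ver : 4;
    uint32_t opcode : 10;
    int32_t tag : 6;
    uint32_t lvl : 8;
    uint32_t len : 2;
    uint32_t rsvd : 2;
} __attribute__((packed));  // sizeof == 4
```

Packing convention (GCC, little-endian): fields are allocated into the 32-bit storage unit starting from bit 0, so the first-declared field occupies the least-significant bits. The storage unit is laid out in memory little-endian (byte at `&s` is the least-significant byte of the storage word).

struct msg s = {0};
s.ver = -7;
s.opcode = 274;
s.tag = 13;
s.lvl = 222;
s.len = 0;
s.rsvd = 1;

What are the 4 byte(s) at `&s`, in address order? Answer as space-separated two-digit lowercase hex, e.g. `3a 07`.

[0+:4] ver=-7 & 0xf = 0x9; word=0x00000009
[4+:10] opcode=274 & 0x3ff = 0x112; word=0x00001129
[14+:6] tag=13 & 0x3f = 0xd; word=0x00035129
[20+:8] lvl=222 & 0xff = 0xde; word=0x0de35129
[28+:2] len=0 & 0x3 = 0x0; word=0x0de35129
[30+:2] rsvd=1 & 0x3 = 0x1; word=0x4de35129
word = 0x4de35129 → little-endian bytes:
  [0]=0x29  [1]=0x51  [2]=0xe3  [3]=0x4d

29 51 e3 4d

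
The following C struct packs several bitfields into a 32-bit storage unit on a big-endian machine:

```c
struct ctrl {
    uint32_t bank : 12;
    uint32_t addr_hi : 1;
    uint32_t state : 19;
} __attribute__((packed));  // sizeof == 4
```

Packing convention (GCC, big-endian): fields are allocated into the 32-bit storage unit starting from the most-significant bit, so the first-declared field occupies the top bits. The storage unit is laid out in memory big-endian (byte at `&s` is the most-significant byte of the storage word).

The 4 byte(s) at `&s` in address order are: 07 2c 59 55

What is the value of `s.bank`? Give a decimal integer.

114

[0]=0x07 [1]=0x2c [2]=0x59 [3]=0x55 (big-endian) → word 0x072c5955
bank [20+:12] = (word>>20) & 0xfff = 114  ←
addr_hi [19+:1] = (word>>19) & 0x1 = 1
state [0+:19] = (word>>0) & 0x7ffff = 285013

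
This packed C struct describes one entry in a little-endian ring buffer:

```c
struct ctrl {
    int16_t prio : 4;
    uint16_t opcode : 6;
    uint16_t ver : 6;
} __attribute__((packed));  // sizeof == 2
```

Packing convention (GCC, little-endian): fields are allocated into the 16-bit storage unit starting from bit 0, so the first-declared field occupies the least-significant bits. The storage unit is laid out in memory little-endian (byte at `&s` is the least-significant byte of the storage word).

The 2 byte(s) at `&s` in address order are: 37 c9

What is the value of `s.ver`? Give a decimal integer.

50

[0]=0x37 [1]=0xc9 (little-endian) → word 0xc937
prio [0+:4] = (word>>0) & 0xf = 7
opcode [4+:6] = (word>>4) & 0x3f = 19
ver [10+:6] = (word>>10) & 0x3f = 50  ←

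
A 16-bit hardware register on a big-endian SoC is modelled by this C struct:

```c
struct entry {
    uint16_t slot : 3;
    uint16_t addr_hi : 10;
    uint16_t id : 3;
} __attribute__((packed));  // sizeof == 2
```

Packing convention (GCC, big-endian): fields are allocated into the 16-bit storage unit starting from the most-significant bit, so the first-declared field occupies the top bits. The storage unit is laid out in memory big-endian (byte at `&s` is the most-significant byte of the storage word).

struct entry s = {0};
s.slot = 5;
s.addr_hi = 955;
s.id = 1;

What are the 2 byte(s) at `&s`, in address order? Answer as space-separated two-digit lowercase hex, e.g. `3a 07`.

slot (3b) val=5 bits=0x5 at bit 13: 0xa000
addr_hi (10b) val=955 bits=0x3bb at bit 3: 0xbdd8
id (3b) val=1 bits=0x1 at bit 0: 0xbdd9
word = 0xbdd9 → big-endian bytes:
  [0]=0xbd  [1]=0xd9

bd d9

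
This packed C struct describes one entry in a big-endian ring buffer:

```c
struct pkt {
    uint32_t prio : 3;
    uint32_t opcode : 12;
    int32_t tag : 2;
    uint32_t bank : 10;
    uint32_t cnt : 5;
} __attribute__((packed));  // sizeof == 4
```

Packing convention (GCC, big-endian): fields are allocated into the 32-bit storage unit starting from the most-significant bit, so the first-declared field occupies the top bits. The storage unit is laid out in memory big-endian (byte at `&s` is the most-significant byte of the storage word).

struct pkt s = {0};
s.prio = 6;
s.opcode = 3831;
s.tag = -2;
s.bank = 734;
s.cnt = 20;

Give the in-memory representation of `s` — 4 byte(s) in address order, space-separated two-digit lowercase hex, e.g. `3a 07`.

dd ef 5b d4

[29+:3] prio=6 & 0x7 = 0x6; word=0xc0000000
[17+:12] opcode=3831 & 0xfff = 0xef7; word=0xddee0000
[15+:2] tag=-2 & 0x3 = 0x2; word=0xddef0000
[5+:10] bank=734 & 0x3ff = 0x2de; word=0xddef5bc0
[0+:5] cnt=20 & 0x1f = 0x14; word=0xddef5bd4
word = 0xddef5bd4 → big-endian bytes:
  [0]=0xdd  [1]=0xef  [2]=0x5b  [3]=0xd4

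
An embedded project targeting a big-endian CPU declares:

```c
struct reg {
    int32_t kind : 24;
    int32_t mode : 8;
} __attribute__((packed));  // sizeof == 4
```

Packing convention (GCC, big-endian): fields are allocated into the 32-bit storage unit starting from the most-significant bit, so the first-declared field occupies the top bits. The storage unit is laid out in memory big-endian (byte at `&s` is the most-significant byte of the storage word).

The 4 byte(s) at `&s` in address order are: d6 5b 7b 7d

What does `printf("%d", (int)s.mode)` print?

[0]=0xd6 [1]=0x5b [2]=0x7b [3]=0x7d (big-endian) → word 0xd65b7b7d
kind [8+:24] = (word>>8) & 0xffffff = 14048123
mode [0+:8] = (word>>0) & 0xff = 125  ←
mode signed 8b, MSB=0: value = 125

125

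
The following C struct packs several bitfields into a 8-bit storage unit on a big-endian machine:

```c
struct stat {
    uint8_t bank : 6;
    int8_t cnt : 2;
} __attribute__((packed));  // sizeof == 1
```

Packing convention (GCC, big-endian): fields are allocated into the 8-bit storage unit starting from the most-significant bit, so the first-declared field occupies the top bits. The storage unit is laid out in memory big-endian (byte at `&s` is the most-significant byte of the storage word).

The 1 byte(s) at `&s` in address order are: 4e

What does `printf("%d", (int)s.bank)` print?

[0]=0x4e (big-endian) → word 0x4e
bank [2+:6] = (word>>2) & 0x3f = 19  ←
cnt [0+:2] = (word>>0) & 0x3 = 2

19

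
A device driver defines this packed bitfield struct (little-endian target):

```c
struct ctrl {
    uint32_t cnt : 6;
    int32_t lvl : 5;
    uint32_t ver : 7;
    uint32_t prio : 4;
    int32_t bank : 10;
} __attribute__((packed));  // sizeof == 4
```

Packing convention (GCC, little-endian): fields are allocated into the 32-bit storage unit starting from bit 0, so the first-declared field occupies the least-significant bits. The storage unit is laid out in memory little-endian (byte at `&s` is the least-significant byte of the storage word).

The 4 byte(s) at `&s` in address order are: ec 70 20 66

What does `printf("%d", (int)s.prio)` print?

[0]=0xec [1]=0x70 [2]=0x20 [3]=0x66 (little-endian) → word 0x662070ec
cnt [0+:6] = (word>>0) & 0x3f = 44
lvl [6+:5] = (word>>6) & 0x1f = 3
ver [11+:7] = (word>>11) & 0x7f = 14
prio [18+:4] = (word>>18) & 0xf = 8  ←
bank [22+:10] = (word>>22) & 0x3ff = 408

8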